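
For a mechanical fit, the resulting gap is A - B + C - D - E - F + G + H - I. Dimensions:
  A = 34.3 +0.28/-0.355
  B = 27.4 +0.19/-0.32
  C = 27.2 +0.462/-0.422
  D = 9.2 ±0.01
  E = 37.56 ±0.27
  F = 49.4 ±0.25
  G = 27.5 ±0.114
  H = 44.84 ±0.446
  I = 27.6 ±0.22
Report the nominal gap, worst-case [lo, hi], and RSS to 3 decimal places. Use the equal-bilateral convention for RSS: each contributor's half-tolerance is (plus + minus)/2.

Stack each dimension's contribution:
  +A: nom +34.300 → Σnom=34.300; wc +0.280/-0.355 → slack +0.280/-0.355; half-tol=0.318, Σhalf²=0.100806
  -B: nom -27.400 → Σnom=6.900; wc +0.320/-0.190 → slack +0.600/-0.545; half-tol=0.255, Σhalf²=0.165831
  +C: nom +27.200 → Σnom=34.100; wc +0.462/-0.422 → slack +1.062/-0.967; half-tol=0.442, Σhalf²=0.361195
  -D: nom -9.200 → Σnom=24.900; wc +0.010/-0.010 → slack +1.072/-0.977; half-tol=0.010, Σhalf²=0.361295
  -E: nom -37.560 → Σnom=-12.660; wc +0.270/-0.270 → slack +1.342/-1.247; half-tol=0.270, Σhalf²=0.434195
  -F: nom -49.400 → Σnom=-62.060; wc +0.250/-0.250 → slack +1.592/-1.497; half-tol=0.250, Σhalf²=0.496695
  +G: nom +27.500 → Σnom=-34.560; wc +0.114/-0.114 → slack +1.706/-1.611; half-tol=0.114, Σhalf²=0.509691
  +H: nom +44.840 → Σnom=10.280; wc +0.446/-0.446 → slack +2.152/-2.057; half-tol=0.446, Σhalf²=0.708607
  -I: nom -27.600 → Σnom=-17.320; wc +0.220/-0.220 → slack +2.372/-2.277; half-tol=0.220, Σhalf²=0.757007
Nominal = -17.320. Worst-case = [-17.320 - 2.277, -17.320 + 2.372] = [-19.597, -14.948]. RSS = √0.757007 = 0.870.

nominal=-17.320 wc=[-19.597,-14.948] rss=0.870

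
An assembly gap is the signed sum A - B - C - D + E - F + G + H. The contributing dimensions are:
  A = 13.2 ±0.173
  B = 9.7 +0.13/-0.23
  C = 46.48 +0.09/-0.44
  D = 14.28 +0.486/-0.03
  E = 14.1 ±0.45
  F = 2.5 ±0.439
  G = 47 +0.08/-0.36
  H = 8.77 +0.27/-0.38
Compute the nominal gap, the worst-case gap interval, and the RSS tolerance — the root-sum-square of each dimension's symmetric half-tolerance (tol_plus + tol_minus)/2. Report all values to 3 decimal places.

nominal=10.110 wc=[7.602,12.222] rss=0.865

Stack each dimension's contribution:
  +A: nom +13.200 → Σnom=13.200; wc +0.173/-0.173 → slack +0.173/-0.173; half-tol=0.173, Σhalf²=0.029929
  -B: nom -9.700 → Σnom=3.500; wc +0.230/-0.130 → slack +0.403/-0.303; half-tol=0.180, Σhalf²=0.062329
  -C: nom -46.480 → Σnom=-42.980; wc +0.440/-0.090 → slack +0.843/-0.393; half-tol=0.265, Σhalf²=0.132554
  -D: nom -14.280 → Σnom=-57.260; wc +0.030/-0.486 → slack +0.873/-0.879; half-tol=0.258, Σhalf²=0.199118
  +E: nom +14.100 → Σnom=-43.160; wc +0.450/-0.450 → slack +1.323/-1.329; half-tol=0.450, Σhalf²=0.401618
  -F: nom -2.500 → Σnom=-45.660; wc +0.439/-0.439 → slack +1.762/-1.768; half-tol=0.439, Σhalf²=0.594339
  +G: nom +47.000 → Σnom=1.340; wc +0.080/-0.360 → slack +1.842/-2.128; half-tol=0.220, Σhalf²=0.642739
  +H: nom +8.770 → Σnom=10.110; wc +0.270/-0.380 → slack +2.112/-2.508; half-tol=0.325, Σhalf²=0.748364
Nominal = 10.110. Worst-case = [10.110 - 2.508, 10.110 + 2.112] = [7.602, 12.222]. RSS = √0.748364 = 0.865.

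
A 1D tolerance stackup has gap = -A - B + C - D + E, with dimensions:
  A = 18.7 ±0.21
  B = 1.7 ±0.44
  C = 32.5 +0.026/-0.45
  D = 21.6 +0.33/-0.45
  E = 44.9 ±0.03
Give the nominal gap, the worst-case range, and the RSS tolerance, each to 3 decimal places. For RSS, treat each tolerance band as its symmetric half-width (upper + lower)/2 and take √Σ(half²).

Stack each dimension's contribution:
  -A: nom -18.700 → Σnom=-18.700; wc +0.210/-0.210 → slack +0.210/-0.210; half-tol=0.210, Σhalf²=0.044100
  -B: nom -1.700 → Σnom=-20.400; wc +0.440/-0.440 → slack +0.650/-0.650; half-tol=0.440, Σhalf²=0.237700
  +C: nom +32.500 → Σnom=12.100; wc +0.026/-0.450 → slack +0.676/-1.100; half-tol=0.238, Σhalf²=0.294344
  -D: nom -21.600 → Σnom=-9.500; wc +0.450/-0.330 → slack +1.126/-1.430; half-tol=0.390, Σhalf²=0.446444
  +E: nom +44.900 → Σnom=35.400; wc +0.030/-0.030 → slack +1.156/-1.460; half-tol=0.030, Σhalf²=0.447344
Nominal = 35.400. Worst-case = [35.400 - 1.460, 35.400 + 1.156] = [33.940, 36.556]. RSS = √0.447344 = 0.669.

nominal=35.400 wc=[33.940,36.556] rss=0.669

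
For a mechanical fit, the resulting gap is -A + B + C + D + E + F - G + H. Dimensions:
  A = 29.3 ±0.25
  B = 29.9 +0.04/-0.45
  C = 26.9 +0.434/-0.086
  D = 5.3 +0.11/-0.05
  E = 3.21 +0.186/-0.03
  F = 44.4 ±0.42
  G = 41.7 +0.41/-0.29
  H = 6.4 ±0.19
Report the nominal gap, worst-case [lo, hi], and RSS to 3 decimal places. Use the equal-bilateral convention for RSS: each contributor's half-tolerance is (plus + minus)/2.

nominal=45.110 wc=[43.224,47.030] rss=0.737

Stack each dimension's contribution:
  -A: nom -29.300 → Σnom=-29.300; wc +0.250/-0.250 → slack +0.250/-0.250; half-tol=0.250, Σhalf²=0.062500
  +B: nom +29.900 → Σnom=0.600; wc +0.040/-0.450 → slack +0.290/-0.700; half-tol=0.245, Σhalf²=0.122525
  +C: nom +26.900 → Σnom=27.500; wc +0.434/-0.086 → slack +0.724/-0.786; half-tol=0.260, Σhalf²=0.190125
  +D: nom +5.300 → Σnom=32.800; wc +0.110/-0.050 → slack +0.834/-0.836; half-tol=0.080, Σhalf²=0.196525
  +E: nom +3.210 → Σnom=36.010; wc +0.186/-0.030 → slack +1.020/-0.866; half-tol=0.108, Σhalf²=0.208189
  +F: nom +44.400 → Σnom=80.410; wc +0.420/-0.420 → slack +1.440/-1.286; half-tol=0.420, Σhalf²=0.384589
  -G: nom -41.700 → Σnom=38.710; wc +0.290/-0.410 → slack +1.730/-1.696; half-tol=0.350, Σhalf²=0.507089
  +H: nom +6.400 → Σnom=45.110; wc +0.190/-0.190 → slack +1.920/-1.886; half-tol=0.190, Σhalf²=0.543189
Nominal = 45.110. Worst-case = [45.110 - 1.886, 45.110 + 1.920] = [43.224, 47.030]. RSS = √0.543189 = 0.737.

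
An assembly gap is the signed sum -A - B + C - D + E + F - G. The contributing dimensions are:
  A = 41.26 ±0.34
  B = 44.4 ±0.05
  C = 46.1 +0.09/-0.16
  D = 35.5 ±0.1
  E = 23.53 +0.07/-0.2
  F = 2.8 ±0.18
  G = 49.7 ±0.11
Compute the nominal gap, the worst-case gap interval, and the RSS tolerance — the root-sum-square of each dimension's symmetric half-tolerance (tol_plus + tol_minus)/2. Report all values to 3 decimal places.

nominal=-98.430 wc=[-99.570,-97.490] rss=0.454

Stack each dimension's contribution:
  -A: nom -41.260 → Σnom=-41.260; wc +0.340/-0.340 → slack +0.340/-0.340; half-tol=0.340, Σhalf²=0.115600
  -B: nom -44.400 → Σnom=-85.660; wc +0.050/-0.050 → slack +0.390/-0.390; half-tol=0.050, Σhalf²=0.118100
  +C: nom +46.100 → Σnom=-39.560; wc +0.090/-0.160 → slack +0.480/-0.550; half-tol=0.125, Σhalf²=0.133725
  -D: nom -35.500 → Σnom=-75.060; wc +0.100/-0.100 → slack +0.580/-0.650; half-tol=0.100, Σhalf²=0.143725
  +E: nom +23.530 → Σnom=-51.530; wc +0.070/-0.200 → slack +0.650/-0.850; half-tol=0.135, Σhalf²=0.161950
  +F: nom +2.800 → Σnom=-48.730; wc +0.180/-0.180 → slack +0.830/-1.030; half-tol=0.180, Σhalf²=0.194350
  -G: nom -49.700 → Σnom=-98.430; wc +0.110/-0.110 → slack +0.940/-1.140; half-tol=0.110, Σhalf²=0.206450
Nominal = -98.430. Worst-case = [-98.430 - 1.140, -98.430 + 0.940] = [-99.570, -97.490]. RSS = √0.206450 = 0.454.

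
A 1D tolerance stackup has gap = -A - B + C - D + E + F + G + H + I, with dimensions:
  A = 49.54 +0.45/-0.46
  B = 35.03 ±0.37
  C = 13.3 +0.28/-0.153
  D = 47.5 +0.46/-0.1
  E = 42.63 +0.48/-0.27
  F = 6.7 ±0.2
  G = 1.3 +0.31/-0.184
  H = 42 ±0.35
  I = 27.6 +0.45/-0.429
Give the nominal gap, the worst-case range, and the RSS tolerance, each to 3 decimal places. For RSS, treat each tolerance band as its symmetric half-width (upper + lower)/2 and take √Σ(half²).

nominal=1.460 wc=[-1.406,4.460] rss=1.013

Stack each dimension's contribution:
  -A: nom -49.540 → Σnom=-49.540; wc +0.460/-0.450 → slack +0.460/-0.450; half-tol=0.455, Σhalf²=0.207025
  -B: nom -35.030 → Σnom=-84.570; wc +0.370/-0.370 → slack +0.830/-0.820; half-tol=0.370, Σhalf²=0.343925
  +C: nom +13.300 → Σnom=-71.270; wc +0.280/-0.153 → slack +1.110/-0.973; half-tol=0.217, Σhalf²=0.390797
  -D: nom -47.500 → Σnom=-118.770; wc +0.100/-0.460 → slack +1.210/-1.433; half-tol=0.280, Σhalf²=0.469197
  +E: nom +42.630 → Σnom=-76.140; wc +0.480/-0.270 → slack +1.690/-1.703; half-tol=0.375, Σhalf²=0.609822
  +F: nom +6.700 → Σnom=-69.440; wc +0.200/-0.200 → slack +1.890/-1.903; half-tol=0.200, Σhalf²=0.649822
  +G: nom +1.300 → Σnom=-68.140; wc +0.310/-0.184 → slack +2.200/-2.087; half-tol=0.247, Σhalf²=0.710831
  +H: nom +42.000 → Σnom=-26.140; wc +0.350/-0.350 → slack +2.550/-2.437; half-tol=0.350, Σhalf²=0.833331
  +I: nom +27.600 → Σnom=1.460; wc +0.450/-0.429 → slack +3.000/-2.866; half-tol=0.440, Σhalf²=1.026492
Nominal = 1.460. Worst-case = [1.460 - 2.866, 1.460 + 3.000] = [-1.406, 4.460]. RSS = √1.026492 = 1.013.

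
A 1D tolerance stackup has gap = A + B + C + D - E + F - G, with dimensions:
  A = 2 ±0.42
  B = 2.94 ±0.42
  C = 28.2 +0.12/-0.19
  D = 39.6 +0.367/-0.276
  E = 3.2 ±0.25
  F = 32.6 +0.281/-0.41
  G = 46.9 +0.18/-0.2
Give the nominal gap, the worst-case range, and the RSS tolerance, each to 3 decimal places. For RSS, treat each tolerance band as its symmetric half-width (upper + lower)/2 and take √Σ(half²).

nominal=55.240 wc=[53.094,57.298] rss=0.836

Stack each dimension's contribution:
  +A: nom +2.000 → Σnom=2.000; wc +0.420/-0.420 → slack +0.420/-0.420; half-tol=0.420, Σhalf²=0.176400
  +B: nom +2.940 → Σnom=4.940; wc +0.420/-0.420 → slack +0.840/-0.840; half-tol=0.420, Σhalf²=0.352800
  +C: nom +28.200 → Σnom=33.140; wc +0.120/-0.190 → slack +0.960/-1.030; half-tol=0.155, Σhalf²=0.376825
  +D: nom +39.600 → Σnom=72.740; wc +0.367/-0.276 → slack +1.327/-1.306; half-tol=0.322, Σhalf²=0.480187
  -E: nom -3.200 → Σnom=69.540; wc +0.250/-0.250 → slack +1.577/-1.556; half-tol=0.250, Σhalf²=0.542687
  +F: nom +32.600 → Σnom=102.140; wc +0.281/-0.410 → slack +1.858/-1.966; half-tol=0.346, Σhalf²=0.662057
  -G: nom -46.900 → Σnom=55.240; wc +0.200/-0.180 → slack +2.058/-2.146; half-tol=0.190, Σhalf²=0.698157
Nominal = 55.240. Worst-case = [55.240 - 2.146, 55.240 + 2.058] = [53.094, 57.298]. RSS = √0.698157 = 0.836.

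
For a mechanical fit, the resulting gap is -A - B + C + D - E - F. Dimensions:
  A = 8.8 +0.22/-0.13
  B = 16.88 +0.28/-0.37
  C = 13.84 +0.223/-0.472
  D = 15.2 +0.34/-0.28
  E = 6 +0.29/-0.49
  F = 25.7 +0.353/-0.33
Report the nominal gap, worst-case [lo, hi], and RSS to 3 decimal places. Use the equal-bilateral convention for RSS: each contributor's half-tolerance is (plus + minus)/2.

Stack each dimension's contribution:
  -A: nom -8.800 → Σnom=-8.800; wc +0.130/-0.220 → slack +0.130/-0.220; half-tol=0.175, Σhalf²=0.030625
  -B: nom -16.880 → Σnom=-25.680; wc +0.370/-0.280 → slack +0.500/-0.500; half-tol=0.325, Σhalf²=0.136250
  +C: nom +13.840 → Σnom=-11.840; wc +0.223/-0.472 → slack +0.723/-0.972; half-tol=0.347, Σhalf²=0.257006
  +D: nom +15.200 → Σnom=3.360; wc +0.340/-0.280 → slack +1.063/-1.252; half-tol=0.310, Σhalf²=0.353106
  -E: nom -6.000 → Σnom=-2.640; wc +0.490/-0.290 → slack +1.553/-1.542; half-tol=0.390, Σhalf²=0.505206
  -F: nom -25.700 → Σnom=-28.340; wc +0.330/-0.353 → slack +1.883/-1.895; half-tol=0.342, Σhalf²=0.621829
Nominal = -28.340. Worst-case = [-28.340 - 1.895, -28.340 + 1.883] = [-30.235, -26.457]. RSS = √0.621829 = 0.789.

nominal=-28.340 wc=[-30.235,-26.457] rss=0.789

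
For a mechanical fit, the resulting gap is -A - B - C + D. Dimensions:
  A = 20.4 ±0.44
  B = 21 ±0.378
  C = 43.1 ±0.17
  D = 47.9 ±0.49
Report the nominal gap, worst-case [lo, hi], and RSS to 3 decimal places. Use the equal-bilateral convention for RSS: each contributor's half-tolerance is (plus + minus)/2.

nominal=-36.600 wc=[-38.078,-35.122] rss=0.778

Stack each dimension's contribution:
  -A: nom -20.400 → Σnom=-20.400; wc +0.440/-0.440 → slack +0.440/-0.440; half-tol=0.440, Σhalf²=0.193600
  -B: nom -21.000 → Σnom=-41.400; wc +0.378/-0.378 → slack +0.818/-0.818; half-tol=0.378, Σhalf²=0.336484
  -C: nom -43.100 → Σnom=-84.500; wc +0.170/-0.170 → slack +0.988/-0.988; half-tol=0.170, Σhalf²=0.365384
  +D: nom +47.900 → Σnom=-36.600; wc +0.490/-0.490 → slack +1.478/-1.478; half-tol=0.490, Σhalf²=0.605484
Nominal = -36.600. Worst-case = [-36.600 - 1.478, -36.600 + 1.478] = [-38.078, -35.122]. RSS = √0.605484 = 0.778.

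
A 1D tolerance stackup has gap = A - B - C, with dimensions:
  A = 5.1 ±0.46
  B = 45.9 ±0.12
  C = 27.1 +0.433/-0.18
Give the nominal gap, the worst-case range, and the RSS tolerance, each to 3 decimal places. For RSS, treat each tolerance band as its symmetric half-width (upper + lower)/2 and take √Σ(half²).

Stack each dimension's contribution:
  +A: nom +5.100 → Σnom=5.100; wc +0.460/-0.460 → slack +0.460/-0.460; half-tol=0.460, Σhalf²=0.211600
  -B: nom -45.900 → Σnom=-40.800; wc +0.120/-0.120 → slack +0.580/-0.580; half-tol=0.120, Σhalf²=0.226000
  -C: nom -27.100 → Σnom=-67.900; wc +0.180/-0.433 → slack +0.760/-1.013; half-tol=0.306, Σhalf²=0.319942
Nominal = -67.900. Worst-case = [-67.900 - 1.013, -67.900 + 0.760] = [-68.913, -67.140]. RSS = √0.319942 = 0.566.

nominal=-67.900 wc=[-68.913,-67.140] rss=0.566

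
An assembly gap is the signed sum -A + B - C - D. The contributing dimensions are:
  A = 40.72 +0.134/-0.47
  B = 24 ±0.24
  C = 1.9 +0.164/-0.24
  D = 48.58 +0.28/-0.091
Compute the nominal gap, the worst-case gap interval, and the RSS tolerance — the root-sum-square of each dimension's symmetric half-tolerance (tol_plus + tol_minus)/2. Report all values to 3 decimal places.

nominal=-67.200 wc=[-68.018,-66.159] rss=0.473

Stack each dimension's contribution:
  -A: nom -40.720 → Σnom=-40.720; wc +0.470/-0.134 → slack +0.470/-0.134; half-tol=0.302, Σhalf²=0.091204
  +B: nom +24.000 → Σnom=-16.720; wc +0.240/-0.240 → slack +0.710/-0.374; half-tol=0.240, Σhalf²=0.148804
  -C: nom -1.900 → Σnom=-18.620; wc +0.240/-0.164 → slack +0.950/-0.538; half-tol=0.202, Σhalf²=0.189608
  -D: nom -48.580 → Σnom=-67.200; wc +0.091/-0.280 → slack +1.041/-0.818; half-tol=0.185, Σhalf²=0.224018
Nominal = -67.200. Worst-case = [-67.200 - 0.818, -67.200 + 1.041] = [-68.018, -66.159]. RSS = √0.224018 = 0.473.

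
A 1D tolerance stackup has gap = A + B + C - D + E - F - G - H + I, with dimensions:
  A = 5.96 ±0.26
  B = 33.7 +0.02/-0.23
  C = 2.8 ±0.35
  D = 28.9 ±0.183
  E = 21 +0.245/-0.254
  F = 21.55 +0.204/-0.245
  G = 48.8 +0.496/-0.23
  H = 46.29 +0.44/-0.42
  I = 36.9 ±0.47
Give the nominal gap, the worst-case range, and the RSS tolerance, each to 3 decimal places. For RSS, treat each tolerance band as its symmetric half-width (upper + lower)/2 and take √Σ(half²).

nominal=-45.180 wc=[-48.067,-42.757] rss=0.943

Stack each dimension's contribution:
  +A: nom +5.960 → Σnom=5.960; wc +0.260/-0.260 → slack +0.260/-0.260; half-tol=0.260, Σhalf²=0.067600
  +B: nom +33.700 → Σnom=39.660; wc +0.020/-0.230 → slack +0.280/-0.490; half-tol=0.125, Σhalf²=0.083225
  +C: nom +2.800 → Σnom=42.460; wc +0.350/-0.350 → slack +0.630/-0.840; half-tol=0.350, Σhalf²=0.205725
  -D: nom -28.900 → Σnom=13.560; wc +0.183/-0.183 → slack +0.813/-1.023; half-tol=0.183, Σhalf²=0.239214
  +E: nom +21.000 → Σnom=34.560; wc +0.245/-0.254 → slack +1.058/-1.277; half-tol=0.249, Σhalf²=0.301464
  -F: nom -21.550 → Σnom=13.010; wc +0.245/-0.204 → slack +1.303/-1.481; half-tol=0.224, Σhalf²=0.351864
  -G: nom -48.800 → Σnom=-35.790; wc +0.230/-0.496 → slack +1.533/-1.977; half-tol=0.363, Σhalf²=0.483633
  -H: nom -46.290 → Σnom=-82.080; wc +0.420/-0.440 → slack +1.953/-2.417; half-tol=0.430, Σhalf²=0.668533
  +I: nom +36.900 → Σnom=-45.180; wc +0.470/-0.470 → slack +2.423/-2.887; half-tol=0.470, Σhalf²=0.889433
Nominal = -45.180. Worst-case = [-45.180 - 2.887, -45.180 + 2.423] = [-48.067, -42.757]. RSS = √0.889433 = 0.943.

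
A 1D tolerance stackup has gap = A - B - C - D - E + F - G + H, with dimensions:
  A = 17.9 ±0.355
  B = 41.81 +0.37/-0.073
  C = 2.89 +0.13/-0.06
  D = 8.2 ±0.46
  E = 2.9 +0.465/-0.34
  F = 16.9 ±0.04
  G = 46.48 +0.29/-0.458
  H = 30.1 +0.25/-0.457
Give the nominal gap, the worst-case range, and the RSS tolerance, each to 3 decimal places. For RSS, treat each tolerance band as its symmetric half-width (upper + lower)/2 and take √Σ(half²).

Stack each dimension's contribution:
  +A: nom +17.900 → Σnom=17.900; wc +0.355/-0.355 → slack +0.355/-0.355; half-tol=0.355, Σhalf²=0.126025
  -B: nom -41.810 → Σnom=-23.910; wc +0.073/-0.370 → slack +0.428/-0.725; half-tol=0.222, Σhalf²=0.175087
  -C: nom -2.890 → Σnom=-26.800; wc +0.060/-0.130 → slack +0.488/-0.855; half-tol=0.095, Σhalf²=0.184112
  -D: nom -8.200 → Σnom=-35.000; wc +0.460/-0.460 → slack +0.948/-1.315; half-tol=0.460, Σhalf²=0.395712
  -E: nom -2.900 → Σnom=-37.900; wc +0.340/-0.465 → slack +1.288/-1.780; half-tol=0.403, Σhalf²=0.557719
  +F: nom +16.900 → Σnom=-21.000; wc +0.040/-0.040 → slack +1.328/-1.820; half-tol=0.040, Σhalf²=0.559319
  -G: nom -46.480 → Σnom=-67.480; wc +0.458/-0.290 → slack +1.786/-2.110; half-tol=0.374, Σhalf²=0.699195
  +H: nom +30.100 → Σnom=-37.380; wc +0.250/-0.457 → slack +2.036/-2.567; half-tol=0.354, Σhalf²=0.824157
Nominal = -37.380. Worst-case = [-37.380 - 2.567, -37.380 + 2.036] = [-39.947, -35.344]. RSS = √0.824157 = 0.908.

nominal=-37.380 wc=[-39.947,-35.344] rss=0.908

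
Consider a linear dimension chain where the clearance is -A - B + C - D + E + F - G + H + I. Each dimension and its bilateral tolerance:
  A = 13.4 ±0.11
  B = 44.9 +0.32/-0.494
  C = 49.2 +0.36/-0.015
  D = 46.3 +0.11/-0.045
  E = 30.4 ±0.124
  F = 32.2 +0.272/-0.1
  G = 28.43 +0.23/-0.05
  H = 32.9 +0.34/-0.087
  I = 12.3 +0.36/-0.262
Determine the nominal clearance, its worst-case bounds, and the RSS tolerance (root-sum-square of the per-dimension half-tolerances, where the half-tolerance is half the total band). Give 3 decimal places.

Stack each dimension's contribution:
  -A: nom -13.400 → Σnom=-13.400; wc +0.110/-0.110 → slack +0.110/-0.110; half-tol=0.110, Σhalf²=0.012100
  -B: nom -44.900 → Σnom=-58.300; wc +0.494/-0.320 → slack +0.604/-0.430; half-tol=0.407, Σhalf²=0.177749
  +C: nom +49.200 → Σnom=-9.100; wc +0.360/-0.015 → slack +0.964/-0.445; half-tol=0.188, Σhalf²=0.212905
  -D: nom -46.300 → Σnom=-55.400; wc +0.045/-0.110 → slack +1.009/-0.555; half-tol=0.077, Σhalf²=0.218912
  +E: nom +30.400 → Σnom=-25.000; wc +0.124/-0.124 → slack +1.133/-0.679; half-tol=0.124, Σhalf²=0.234288
  +F: nom +32.200 → Σnom=7.200; wc +0.272/-0.100 → slack +1.405/-0.779; half-tol=0.186, Σhalf²=0.268883
  -G: nom -28.430 → Σnom=-21.230; wc +0.050/-0.230 → slack +1.455/-1.009; half-tol=0.140, Σhalf²=0.288484
  +H: nom +32.900 → Σnom=11.670; wc +0.340/-0.087 → slack +1.795/-1.096; half-tol=0.214, Σhalf²=0.334066
  +I: nom +12.300 → Σnom=23.970; wc +0.360/-0.262 → slack +2.155/-1.358; half-tol=0.311, Σhalf²=0.430787
Nominal = 23.970. Worst-case = [23.970 - 1.358, 23.970 + 2.155] = [22.612, 26.125]. RSS = √0.430787 = 0.656.

nominal=23.970 wc=[22.612,26.125] rss=0.656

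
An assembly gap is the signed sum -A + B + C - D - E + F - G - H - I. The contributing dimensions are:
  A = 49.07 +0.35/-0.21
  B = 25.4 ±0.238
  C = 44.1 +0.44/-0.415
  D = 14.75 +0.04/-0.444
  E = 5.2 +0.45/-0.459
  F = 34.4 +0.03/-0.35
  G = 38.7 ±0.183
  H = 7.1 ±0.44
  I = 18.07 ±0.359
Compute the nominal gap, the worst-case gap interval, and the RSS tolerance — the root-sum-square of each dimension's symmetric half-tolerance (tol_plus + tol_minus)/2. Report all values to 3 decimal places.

Stack each dimension's contribution:
  -A: nom -49.070 → Σnom=-49.070; wc +0.210/-0.350 → slack +0.210/-0.350; half-tol=0.280, Σhalf²=0.078400
  +B: nom +25.400 → Σnom=-23.670; wc +0.238/-0.238 → slack +0.448/-0.588; half-tol=0.238, Σhalf²=0.135044
  +C: nom +44.100 → Σnom=20.430; wc +0.440/-0.415 → slack +0.888/-1.003; half-tol=0.427, Σhalf²=0.317800
  -D: nom -14.750 → Σnom=5.680; wc +0.444/-0.040 → slack +1.332/-1.043; half-tol=0.242, Σhalf²=0.376364
  -E: nom -5.200 → Σnom=0.480; wc +0.459/-0.450 → slack +1.791/-1.493; half-tol=0.455, Σhalf²=0.582934
  +F: nom +34.400 → Σnom=34.880; wc +0.030/-0.350 → slack +1.821/-1.843; half-tol=0.190, Σhalf²=0.619034
  -G: nom -38.700 → Σnom=-3.820; wc +0.183/-0.183 → slack +2.004/-2.026; half-tol=0.183, Σhalf²=0.652523
  -H: nom -7.100 → Σnom=-10.920; wc +0.440/-0.440 → slack +2.444/-2.466; half-tol=0.440, Σhalf²=0.846123
  -I: nom -18.070 → Σnom=-28.990; wc +0.359/-0.359 → slack +2.803/-2.825; half-tol=0.359, Σhalf²=0.975004
Nominal = -28.990. Worst-case = [-28.990 - 2.825, -28.990 + 2.803] = [-31.815, -26.187]. RSS = √0.975004 = 0.987.

nominal=-28.990 wc=[-31.815,-26.187] rss=0.987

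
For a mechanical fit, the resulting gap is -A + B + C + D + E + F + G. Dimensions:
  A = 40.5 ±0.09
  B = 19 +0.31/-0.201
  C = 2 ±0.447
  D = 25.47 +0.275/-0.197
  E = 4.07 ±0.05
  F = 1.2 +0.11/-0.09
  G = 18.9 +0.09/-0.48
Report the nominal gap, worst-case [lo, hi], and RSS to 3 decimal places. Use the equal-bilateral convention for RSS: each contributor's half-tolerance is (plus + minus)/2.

Stack each dimension's contribution:
  -A: nom -40.500 → Σnom=-40.500; wc +0.090/-0.090 → slack +0.090/-0.090; half-tol=0.090, Σhalf²=0.008100
  +B: nom +19.000 → Σnom=-21.500; wc +0.310/-0.201 → slack +0.400/-0.291; half-tol=0.256, Σhalf²=0.073380
  +C: nom +2.000 → Σnom=-19.500; wc +0.447/-0.447 → slack +0.847/-0.738; half-tol=0.447, Σhalf²=0.273189
  +D: nom +25.470 → Σnom=5.970; wc +0.275/-0.197 → slack +1.122/-0.935; half-tol=0.236, Σhalf²=0.328885
  +E: nom +4.070 → Σnom=10.040; wc +0.050/-0.050 → slack +1.172/-0.985; half-tol=0.050, Σhalf²=0.331385
  +F: nom +1.200 → Σnom=11.240; wc +0.110/-0.090 → slack +1.282/-1.075; half-tol=0.100, Σhalf²=0.341385
  +G: nom +18.900 → Σnom=30.140; wc +0.090/-0.480 → slack +1.372/-1.555; half-tol=0.285, Σhalf²=0.422610
Nominal = 30.140. Worst-case = [30.140 - 1.555, 30.140 + 1.372] = [28.585, 31.512]. RSS = √0.422610 = 0.650.

nominal=30.140 wc=[28.585,31.512] rss=0.650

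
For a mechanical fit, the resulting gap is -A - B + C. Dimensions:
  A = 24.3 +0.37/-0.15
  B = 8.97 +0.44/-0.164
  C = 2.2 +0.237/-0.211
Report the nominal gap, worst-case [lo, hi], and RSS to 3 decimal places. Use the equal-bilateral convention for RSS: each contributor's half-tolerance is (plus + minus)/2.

Stack each dimension's contribution:
  -A: nom -24.300 → Σnom=-24.300; wc +0.150/-0.370 → slack +0.150/-0.370; half-tol=0.260, Σhalf²=0.067600
  -B: nom -8.970 → Σnom=-33.270; wc +0.164/-0.440 → slack +0.314/-0.810; half-tol=0.302, Σhalf²=0.158804
  +C: nom +2.200 → Σnom=-31.070; wc +0.237/-0.211 → slack +0.551/-1.021; half-tol=0.224, Σhalf²=0.208980
Nominal = -31.070. Worst-case = [-31.070 - 1.021, -31.070 + 0.551] = [-32.091, -30.519]. RSS = √0.208980 = 0.457.

nominal=-31.070 wc=[-32.091,-30.519] rss=0.457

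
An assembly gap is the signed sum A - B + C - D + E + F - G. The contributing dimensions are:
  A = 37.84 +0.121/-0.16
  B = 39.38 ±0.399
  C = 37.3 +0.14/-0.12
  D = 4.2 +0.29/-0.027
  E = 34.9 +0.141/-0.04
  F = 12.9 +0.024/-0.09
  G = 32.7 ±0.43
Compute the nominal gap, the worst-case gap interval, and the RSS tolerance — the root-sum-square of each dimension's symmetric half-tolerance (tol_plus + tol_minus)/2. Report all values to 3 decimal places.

nominal=46.660 wc=[45.131,47.942] rss=0.646

Stack each dimension's contribution:
  +A: nom +37.840 → Σnom=37.840; wc +0.121/-0.160 → slack +0.121/-0.160; half-tol=0.141, Σhalf²=0.019740
  -B: nom -39.380 → Σnom=-1.540; wc +0.399/-0.399 → slack +0.520/-0.559; half-tol=0.399, Σhalf²=0.178941
  +C: nom +37.300 → Σnom=35.760; wc +0.140/-0.120 → slack +0.660/-0.679; half-tol=0.130, Σhalf²=0.195841
  -D: nom -4.200 → Σnom=31.560; wc +0.027/-0.290 → slack +0.687/-0.969; half-tol=0.159, Σhalf²=0.220964
  +E: nom +34.900 → Σnom=66.460; wc +0.141/-0.040 → slack +0.828/-1.009; half-tol=0.090, Σhalf²=0.229154
  +F: nom +12.900 → Σnom=79.360; wc +0.024/-0.090 → slack +0.852/-1.099; half-tol=0.057, Σhalf²=0.232403
  -G: nom -32.700 → Σnom=46.660; wc +0.430/-0.430 → slack +1.282/-1.529; half-tol=0.430, Σhalf²=0.417303
Nominal = 46.660. Worst-case = [46.660 - 1.529, 46.660 + 1.282] = [45.131, 47.942]. RSS = √0.417303 = 0.646.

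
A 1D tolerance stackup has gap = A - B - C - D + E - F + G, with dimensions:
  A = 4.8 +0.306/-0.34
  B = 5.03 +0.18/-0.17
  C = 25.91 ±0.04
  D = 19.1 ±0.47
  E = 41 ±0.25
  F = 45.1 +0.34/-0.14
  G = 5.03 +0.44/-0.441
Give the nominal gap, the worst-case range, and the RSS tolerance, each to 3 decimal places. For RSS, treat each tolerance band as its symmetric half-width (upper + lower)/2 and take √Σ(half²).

Stack each dimension's contribution:
  +A: nom +4.800 → Σnom=4.800; wc +0.306/-0.340 → slack +0.306/-0.340; half-tol=0.323, Σhalf²=0.104329
  -B: nom -5.030 → Σnom=-0.230; wc +0.170/-0.180 → slack +0.476/-0.520; half-tol=0.175, Σhalf²=0.134954
  -C: nom -25.910 → Σnom=-26.140; wc +0.040/-0.040 → slack +0.516/-0.560; half-tol=0.040, Σhalf²=0.136554
  -D: nom -19.100 → Σnom=-45.240; wc +0.470/-0.470 → slack +0.986/-1.030; half-tol=0.470, Σhalf²=0.357454
  +E: nom +41.000 → Σnom=-4.240; wc +0.250/-0.250 → slack +1.236/-1.280; half-tol=0.250, Σhalf²=0.419954
  -F: nom -45.100 → Σnom=-49.340; wc +0.140/-0.340 → slack +1.376/-1.620; half-tol=0.240, Σhalf²=0.477554
  +G: nom +5.030 → Σnom=-44.310; wc +0.440/-0.441 → slack +1.816/-2.061; half-tol=0.441, Σhalf²=0.671594
Nominal = -44.310. Worst-case = [-44.310 - 2.061, -44.310 + 1.816] = [-46.371, -42.494]. RSS = √0.671594 = 0.820.

nominal=-44.310 wc=[-46.371,-42.494] rss=0.820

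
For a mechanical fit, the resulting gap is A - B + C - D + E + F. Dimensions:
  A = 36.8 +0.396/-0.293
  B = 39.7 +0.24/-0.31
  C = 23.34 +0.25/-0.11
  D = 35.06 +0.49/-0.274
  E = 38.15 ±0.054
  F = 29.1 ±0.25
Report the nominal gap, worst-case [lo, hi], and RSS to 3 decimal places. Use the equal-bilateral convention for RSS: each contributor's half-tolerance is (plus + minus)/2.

nominal=52.630 wc=[51.193,54.164] rss=0.662

Stack each dimension's contribution:
  +A: nom +36.800 → Σnom=36.800; wc +0.396/-0.293 → slack +0.396/-0.293; half-tol=0.345, Σhalf²=0.118680
  -B: nom -39.700 → Σnom=-2.900; wc +0.310/-0.240 → slack +0.706/-0.533; half-tol=0.275, Σhalf²=0.194305
  +C: nom +23.340 → Σnom=20.440; wc +0.250/-0.110 → slack +0.956/-0.643; half-tol=0.180, Σhalf²=0.226705
  -D: nom -35.060 → Σnom=-14.620; wc +0.274/-0.490 → slack +1.230/-1.133; half-tol=0.382, Σhalf²=0.372629
  +E: nom +38.150 → Σnom=23.530; wc +0.054/-0.054 → slack +1.284/-1.187; half-tol=0.054, Σhalf²=0.375545
  +F: nom +29.100 → Σnom=52.630; wc +0.250/-0.250 → slack +1.534/-1.437; half-tol=0.250, Σhalf²=0.438045
Nominal = 52.630. Worst-case = [52.630 - 1.437, 52.630 + 1.534] = [51.193, 54.164]. RSS = √0.438045 = 0.662.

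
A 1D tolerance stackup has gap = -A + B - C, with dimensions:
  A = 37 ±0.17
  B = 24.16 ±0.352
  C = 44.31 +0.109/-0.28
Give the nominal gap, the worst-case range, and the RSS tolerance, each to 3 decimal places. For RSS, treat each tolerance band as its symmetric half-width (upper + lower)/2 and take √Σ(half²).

nominal=-57.150 wc=[-57.781,-56.348] rss=0.437

Stack each dimension's contribution:
  -A: nom -37.000 → Σnom=-37.000; wc +0.170/-0.170 → slack +0.170/-0.170; half-tol=0.170, Σhalf²=0.028900
  +B: nom +24.160 → Σnom=-12.840; wc +0.352/-0.352 → slack +0.522/-0.522; half-tol=0.352, Σhalf²=0.152804
  -C: nom -44.310 → Σnom=-57.150; wc +0.280/-0.109 → slack +0.802/-0.631; half-tol=0.195, Σhalf²=0.190634
Nominal = -57.150. Worst-case = [-57.150 - 0.631, -57.150 + 0.802] = [-57.781, -56.348]. RSS = √0.190634 = 0.437.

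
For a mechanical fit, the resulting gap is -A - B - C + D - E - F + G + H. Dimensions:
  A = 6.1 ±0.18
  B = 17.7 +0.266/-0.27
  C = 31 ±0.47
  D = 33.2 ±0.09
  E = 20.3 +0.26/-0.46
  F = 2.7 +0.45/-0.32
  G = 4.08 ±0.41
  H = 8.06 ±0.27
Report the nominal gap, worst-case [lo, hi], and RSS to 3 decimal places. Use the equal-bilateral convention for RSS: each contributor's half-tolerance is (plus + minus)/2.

Stack each dimension's contribution:
  -A: nom -6.100 → Σnom=-6.100; wc +0.180/-0.180 → slack +0.180/-0.180; half-tol=0.180, Σhalf²=0.032400
  -B: nom -17.700 → Σnom=-23.800; wc +0.270/-0.266 → slack +0.450/-0.446; half-tol=0.268, Σhalf²=0.104224
  -C: nom -31.000 → Σnom=-54.800; wc +0.470/-0.470 → slack +0.920/-0.916; half-tol=0.470, Σhalf²=0.325124
  +D: nom +33.200 → Σnom=-21.600; wc +0.090/-0.090 → slack +1.010/-1.006; half-tol=0.090, Σhalf²=0.333224
  -E: nom -20.300 → Σnom=-41.900; wc +0.460/-0.260 → slack +1.470/-1.266; half-tol=0.360, Σhalf²=0.462824
  -F: nom -2.700 → Σnom=-44.600; wc +0.320/-0.450 → slack +1.790/-1.716; half-tol=0.385, Σhalf²=0.611049
  +G: nom +4.080 → Σnom=-40.520; wc +0.410/-0.410 → slack +2.200/-2.126; half-tol=0.410, Σhalf²=0.779149
  +H: nom +8.060 → Σnom=-32.460; wc +0.270/-0.270 → slack +2.470/-2.396; half-tol=0.270, Σhalf²=0.852049
Nominal = -32.460. Worst-case = [-32.460 - 2.396, -32.460 + 2.470] = [-34.856, -29.990]. RSS = √0.852049 = 0.923.

nominal=-32.460 wc=[-34.856,-29.990] rss=0.923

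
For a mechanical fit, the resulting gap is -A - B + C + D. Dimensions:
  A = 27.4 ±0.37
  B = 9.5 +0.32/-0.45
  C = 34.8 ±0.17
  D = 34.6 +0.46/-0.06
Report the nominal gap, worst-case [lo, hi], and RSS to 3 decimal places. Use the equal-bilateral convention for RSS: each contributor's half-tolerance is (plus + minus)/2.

nominal=32.500 wc=[31.580,33.950] rss=0.618

Stack each dimension's contribution:
  -A: nom -27.400 → Σnom=-27.400; wc +0.370/-0.370 → slack +0.370/-0.370; half-tol=0.370, Σhalf²=0.136900
  -B: nom -9.500 → Σnom=-36.900; wc +0.450/-0.320 → slack +0.820/-0.690; half-tol=0.385, Σhalf²=0.285125
  +C: nom +34.800 → Σnom=-2.100; wc +0.170/-0.170 → slack +0.990/-0.860; half-tol=0.170, Σhalf²=0.314025
  +D: nom +34.600 → Σnom=32.500; wc +0.460/-0.060 → slack +1.450/-0.920; half-tol=0.260, Σhalf²=0.381625
Nominal = 32.500. Worst-case = [32.500 - 0.920, 32.500 + 1.450] = [31.580, 33.950]. RSS = √0.381625 = 0.618.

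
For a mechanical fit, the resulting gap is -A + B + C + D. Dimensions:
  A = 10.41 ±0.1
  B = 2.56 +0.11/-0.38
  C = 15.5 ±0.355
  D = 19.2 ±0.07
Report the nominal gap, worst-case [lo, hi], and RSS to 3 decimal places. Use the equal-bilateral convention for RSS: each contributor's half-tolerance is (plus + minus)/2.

Stack each dimension's contribution:
  -A: nom -10.410 → Σnom=-10.410; wc +0.100/-0.100 → slack +0.100/-0.100; half-tol=0.100, Σhalf²=0.010000
  +B: nom +2.560 → Σnom=-7.850; wc +0.110/-0.380 → slack +0.210/-0.480; half-tol=0.245, Σhalf²=0.070025
  +C: nom +15.500 → Σnom=7.650; wc +0.355/-0.355 → slack +0.565/-0.835; half-tol=0.355, Σhalf²=0.196050
  +D: nom +19.200 → Σnom=26.850; wc +0.070/-0.070 → slack +0.635/-0.905; half-tol=0.070, Σhalf²=0.200950
Nominal = 26.850. Worst-case = [26.850 - 0.905, 26.850 + 0.635] = [25.945, 27.485]. RSS = √0.200950 = 0.448.

nominal=26.850 wc=[25.945,27.485] rss=0.448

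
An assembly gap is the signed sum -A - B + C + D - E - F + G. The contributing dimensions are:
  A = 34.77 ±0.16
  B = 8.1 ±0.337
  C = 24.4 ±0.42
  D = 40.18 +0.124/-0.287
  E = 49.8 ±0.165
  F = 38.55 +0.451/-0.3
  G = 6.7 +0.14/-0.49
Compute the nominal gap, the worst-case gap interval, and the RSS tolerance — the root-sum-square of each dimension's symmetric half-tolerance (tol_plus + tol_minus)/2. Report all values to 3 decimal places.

nominal=-59.940 wc=[-62.250,-58.294] rss=0.791

Stack each dimension's contribution:
  -A: nom -34.770 → Σnom=-34.770; wc +0.160/-0.160 → slack +0.160/-0.160; half-tol=0.160, Σhalf²=0.025600
  -B: nom -8.100 → Σnom=-42.870; wc +0.337/-0.337 → slack +0.497/-0.497; half-tol=0.337, Σhalf²=0.139169
  +C: nom +24.400 → Σnom=-18.470; wc +0.420/-0.420 → slack +0.917/-0.917; half-tol=0.420, Σhalf²=0.315569
  +D: nom +40.180 → Σnom=21.710; wc +0.124/-0.287 → slack +1.041/-1.204; half-tol=0.205, Σhalf²=0.357799
  -E: nom -49.800 → Σnom=-28.090; wc +0.165/-0.165 → slack +1.206/-1.369; half-tol=0.165, Σhalf²=0.385024
  -F: nom -38.550 → Σnom=-66.640; wc +0.300/-0.451 → slack +1.506/-1.820; half-tol=0.376, Σhalf²=0.526025
  +G: nom +6.700 → Σnom=-59.940; wc +0.140/-0.490 → slack +1.646/-2.310; half-tol=0.315, Σhalf²=0.625250
Nominal = -59.940. Worst-case = [-59.940 - 2.310, -59.940 + 1.646] = [-62.250, -58.294]. RSS = √0.625250 = 0.791.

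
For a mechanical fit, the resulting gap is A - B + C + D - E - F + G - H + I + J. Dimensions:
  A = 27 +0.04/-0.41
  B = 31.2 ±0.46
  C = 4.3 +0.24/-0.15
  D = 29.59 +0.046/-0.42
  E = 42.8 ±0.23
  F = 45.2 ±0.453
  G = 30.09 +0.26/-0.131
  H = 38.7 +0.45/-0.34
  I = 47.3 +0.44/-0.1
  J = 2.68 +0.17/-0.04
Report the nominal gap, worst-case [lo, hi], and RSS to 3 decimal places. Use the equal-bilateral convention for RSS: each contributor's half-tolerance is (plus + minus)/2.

Stack each dimension's contribution:
  +A: nom +27.000 → Σnom=27.000; wc +0.040/-0.410 → slack +0.040/-0.410; half-tol=0.225, Σhalf²=0.050625
  -B: nom -31.200 → Σnom=-4.200; wc +0.460/-0.460 → slack +0.500/-0.870; half-tol=0.460, Σhalf²=0.262225
  +C: nom +4.300 → Σnom=0.100; wc +0.240/-0.150 → slack +0.740/-1.020; half-tol=0.195, Σhalf²=0.300250
  +D: nom +29.590 → Σnom=29.690; wc +0.046/-0.420 → slack +0.786/-1.440; half-tol=0.233, Σhalf²=0.354539
  -E: nom -42.800 → Σnom=-13.110; wc +0.230/-0.230 → slack +1.016/-1.670; half-tol=0.230, Σhalf²=0.407439
  -F: nom -45.200 → Σnom=-58.310; wc +0.453/-0.453 → slack +1.469/-2.123; half-tol=0.453, Σhalf²=0.612648
  +G: nom +30.090 → Σnom=-28.220; wc +0.260/-0.131 → slack +1.729/-2.254; half-tol=0.196, Σhalf²=0.650868
  -H: nom -38.700 → Σnom=-66.920; wc +0.340/-0.450 → slack +2.069/-2.704; half-tol=0.395, Σhalf²=0.806893
  +I: nom +47.300 → Σnom=-19.620; wc +0.440/-0.100 → slack +2.509/-2.804; half-tol=0.270, Σhalf²=0.879793
  +J: nom +2.680 → Σnom=-16.940; wc +0.170/-0.040 → slack +2.679/-2.844; half-tol=0.105, Σhalf²=0.890818
Nominal = -16.940. Worst-case = [-16.940 - 2.844, -16.940 + 2.679] = [-19.784, -14.261]. RSS = √0.890818 = 0.944.

nominal=-16.940 wc=[-19.784,-14.261] rss=0.944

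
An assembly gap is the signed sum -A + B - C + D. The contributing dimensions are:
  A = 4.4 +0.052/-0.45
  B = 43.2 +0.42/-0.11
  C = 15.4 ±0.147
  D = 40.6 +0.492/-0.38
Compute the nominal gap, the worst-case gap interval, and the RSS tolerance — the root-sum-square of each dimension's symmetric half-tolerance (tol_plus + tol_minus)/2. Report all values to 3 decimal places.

Stack each dimension's contribution:
  -A: nom -4.400 → Σnom=-4.400; wc +0.450/-0.052 → slack +0.450/-0.052; half-tol=0.251, Σhalf²=0.063001
  +B: nom +43.200 → Σnom=38.800; wc +0.420/-0.110 → slack +0.870/-0.162; half-tol=0.265, Σhalf²=0.133226
  -C: nom -15.400 → Σnom=23.400; wc +0.147/-0.147 → slack +1.017/-0.309; half-tol=0.147, Σhalf²=0.154835
  +D: nom +40.600 → Σnom=64.000; wc +0.492/-0.380 → slack +1.509/-0.689; half-tol=0.436, Σhalf²=0.344931
Nominal = 64.000. Worst-case = [64.000 - 0.689, 64.000 + 1.509] = [63.311, 65.509]. RSS = √0.344931 = 0.587.

nominal=64.000 wc=[63.311,65.509] rss=0.587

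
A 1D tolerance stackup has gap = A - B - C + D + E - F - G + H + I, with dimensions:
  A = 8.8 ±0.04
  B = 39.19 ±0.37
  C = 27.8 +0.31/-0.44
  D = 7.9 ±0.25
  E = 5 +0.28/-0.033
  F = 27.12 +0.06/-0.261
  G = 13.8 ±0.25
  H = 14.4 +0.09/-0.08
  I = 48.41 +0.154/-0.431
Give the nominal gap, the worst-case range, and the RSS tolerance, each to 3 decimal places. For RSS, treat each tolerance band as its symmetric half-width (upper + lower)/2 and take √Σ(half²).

nominal=-23.400 wc=[-25.224,-21.265] rss=0.740

Stack each dimension's contribution:
  +A: nom +8.800 → Σnom=8.800; wc +0.040/-0.040 → slack +0.040/-0.040; half-tol=0.040, Σhalf²=0.001600
  -B: nom -39.190 → Σnom=-30.390; wc +0.370/-0.370 → slack +0.410/-0.410; half-tol=0.370, Σhalf²=0.138500
  -C: nom -27.800 → Σnom=-58.190; wc +0.440/-0.310 → slack +0.850/-0.720; half-tol=0.375, Σhalf²=0.279125
  +D: nom +7.900 → Σnom=-50.290; wc +0.250/-0.250 → slack +1.100/-0.970; half-tol=0.250, Σhalf²=0.341625
  +E: nom +5.000 → Σnom=-45.290; wc +0.280/-0.033 → slack +1.380/-1.003; half-tol=0.157, Σhalf²=0.366117
  -F: nom -27.120 → Σnom=-72.410; wc +0.261/-0.060 → slack +1.641/-1.063; half-tol=0.161, Σhalf²=0.391877
  -G: nom -13.800 → Σnom=-86.210; wc +0.250/-0.250 → slack +1.891/-1.313; half-tol=0.250, Σhalf²=0.454377
  +H: nom +14.400 → Σnom=-71.810; wc +0.090/-0.080 → slack +1.981/-1.393; half-tol=0.085, Σhalf²=0.461602
  +I: nom +48.410 → Σnom=-23.400; wc +0.154/-0.431 → slack +2.135/-1.824; half-tol=0.292, Σhalf²=0.547159
Nominal = -23.400. Worst-case = [-23.400 - 1.824, -23.400 + 2.135] = [-25.224, -21.265]. RSS = √0.547159 = 0.740.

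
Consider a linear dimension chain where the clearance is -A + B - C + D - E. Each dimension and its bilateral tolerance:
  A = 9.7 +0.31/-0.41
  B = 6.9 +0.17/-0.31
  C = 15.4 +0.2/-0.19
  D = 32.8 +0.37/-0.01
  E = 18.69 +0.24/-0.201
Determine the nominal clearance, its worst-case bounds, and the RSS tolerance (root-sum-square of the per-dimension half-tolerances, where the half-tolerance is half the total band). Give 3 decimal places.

Stack each dimension's contribution:
  -A: nom -9.700 → Σnom=-9.700; wc +0.410/-0.310 → slack +0.410/-0.310; half-tol=0.360, Σhalf²=0.129600
  +B: nom +6.900 → Σnom=-2.800; wc +0.170/-0.310 → slack +0.580/-0.620; half-tol=0.240, Σhalf²=0.187200
  -C: nom -15.400 → Σnom=-18.200; wc +0.190/-0.200 → slack +0.770/-0.820; half-tol=0.195, Σhalf²=0.225225
  +D: nom +32.800 → Σnom=14.600; wc +0.370/-0.010 → slack +1.140/-0.830; half-tol=0.190, Σhalf²=0.261325
  -E: nom -18.690 → Σnom=-4.090; wc +0.201/-0.240 → slack +1.341/-1.070; half-tol=0.221, Σhalf²=0.309945
Nominal = -4.090. Worst-case = [-4.090 - 1.070, -4.090 + 1.341] = [-5.160, -2.749]. RSS = √0.309945 = 0.557.

nominal=-4.090 wc=[-5.160,-2.749] rss=0.557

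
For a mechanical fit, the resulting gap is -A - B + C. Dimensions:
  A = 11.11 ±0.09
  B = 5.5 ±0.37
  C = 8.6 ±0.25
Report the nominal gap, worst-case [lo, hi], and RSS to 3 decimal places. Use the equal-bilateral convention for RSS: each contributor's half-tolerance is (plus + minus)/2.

Stack each dimension's contribution:
  -A: nom -11.110 → Σnom=-11.110; wc +0.090/-0.090 → slack +0.090/-0.090; half-tol=0.090, Σhalf²=0.008100
  -B: nom -5.500 → Σnom=-16.610; wc +0.370/-0.370 → slack +0.460/-0.460; half-tol=0.370, Σhalf²=0.145000
  +C: nom +8.600 → Σnom=-8.010; wc +0.250/-0.250 → slack +0.710/-0.710; half-tol=0.250, Σhalf²=0.207500
Nominal = -8.010. Worst-case = [-8.010 - 0.710, -8.010 + 0.710] = [-8.720, -7.300]. RSS = √0.207500 = 0.456.

nominal=-8.010 wc=[-8.720,-7.300] rss=0.456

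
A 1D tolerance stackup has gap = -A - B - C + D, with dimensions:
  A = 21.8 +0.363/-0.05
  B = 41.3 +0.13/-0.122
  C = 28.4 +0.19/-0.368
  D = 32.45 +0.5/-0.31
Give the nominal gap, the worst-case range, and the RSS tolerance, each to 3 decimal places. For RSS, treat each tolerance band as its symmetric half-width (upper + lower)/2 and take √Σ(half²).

Stack each dimension's contribution:
  -A: nom -21.800 → Σnom=-21.800; wc +0.050/-0.363 → slack +0.050/-0.363; half-tol=0.206, Σhalf²=0.042642
  -B: nom -41.300 → Σnom=-63.100; wc +0.122/-0.130 → slack +0.172/-0.493; half-tol=0.126, Σhalf²=0.058518
  -C: nom -28.400 → Σnom=-91.500; wc +0.368/-0.190 → slack +0.540/-0.683; half-tol=0.279, Σhalf²=0.136359
  +D: nom +32.450 → Σnom=-59.050; wc +0.500/-0.310 → slack +1.040/-0.993; half-tol=0.405, Σhalf²=0.300384
Nominal = -59.050. Worst-case = [-59.050 - 0.993, -59.050 + 1.040] = [-60.043, -58.010]. RSS = √0.300384 = 0.548.

nominal=-59.050 wc=[-60.043,-58.010] rss=0.548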